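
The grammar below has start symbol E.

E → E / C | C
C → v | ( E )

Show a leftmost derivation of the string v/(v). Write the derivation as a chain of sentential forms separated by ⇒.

E ⇒ E/C   [E → E / C]
E/C ⇒ C/C   [E → C]
C/C ⇒ v/C   [C → v]
v/C ⇒ v/(E)   [C → ( E )]
v/(E) ⇒ v/(C)   [E → C]
v/(C) ⇒ v/(v)   [C → v]

E ⇒ E/C ⇒ C/C ⇒ v/C ⇒ v/(E) ⇒ v/(C) ⇒ v/(v)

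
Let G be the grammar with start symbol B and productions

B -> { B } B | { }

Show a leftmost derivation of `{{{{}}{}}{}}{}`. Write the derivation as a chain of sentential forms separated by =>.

B => {B}B => {{B}B}B => {{{B}B}B}B => {{{{}}B}B}B => {{{{}}{}}B}B => {{{{}}{}}{}}B => {{{{}}{}}{}}{}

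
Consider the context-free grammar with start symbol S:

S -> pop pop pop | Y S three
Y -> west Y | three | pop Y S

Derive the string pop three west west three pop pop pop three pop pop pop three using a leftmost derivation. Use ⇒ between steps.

S ⇒ Y S three ⇒ pop Y S S three ⇒ pop three S S three ⇒ pop three Y S three S three ⇒ pop three west Y S three S three ⇒ pop three west west Y S three S three ⇒ pop three west west three S three S three ⇒ pop three west west three pop pop pop three S three ⇒ pop three west west three pop pop pop three pop pop pop three

S ⇒ Y S three   [S -> Y S three]
Y S three ⇒ pop Y S S three   [Y -> pop Y S]
pop Y S S three ⇒ pop three S S three   [Y -> three]
pop three S S three ⇒ pop three Y S three S three   [S -> Y S three]
pop three Y S three S three ⇒ pop three west Y S three S three   [Y -> west Y]
pop three west Y S three S three ⇒ pop three west west Y S three S three   [Y -> west Y]
pop three west west Y S three S three ⇒ pop three west west three S three S three   [Y -> three]
pop three west west three S three S three ⇒ pop three west west three pop pop pop three S three   [S -> pop pop pop]
pop three west west three pop pop pop three S three ⇒ pop three west west three pop pop pop three pop pop pop three   [S -> pop pop pop]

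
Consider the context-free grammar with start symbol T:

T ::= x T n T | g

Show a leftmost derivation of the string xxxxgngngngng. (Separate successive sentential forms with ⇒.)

T ⇒ xTnT   [T ::= x T n T]
xTnT ⇒ xxTnTnT   [T ::= x T n T]
xxTnTnT ⇒ xxxTnTnTnT   [T ::= x T n T]
xxxTnTnTnT ⇒ xxxxTnTnTnTnT   [T ::= x T n T]
xxxxTnTnTnTnT ⇒ xxxxgnTnTnTnT   [T ::= g]
xxxxgnTnTnTnT ⇒ xxxxgngnTnTnT   [T ::= g]
xxxxgngnTnTnT ⇒ xxxxgngngnTnT   [T ::= g]
xxxxgngngnTnT ⇒ xxxxgngngngnT   [T ::= g]
xxxxgngngngnT ⇒ xxxxgngngngng   [T ::= g]

T⇒xTnT⇒xxTnTnT⇒xxxTnTnTnT⇒xxxxTnTnTnTnT⇒xxxxgnTnTnTnT⇒xxxxgngnTnTnT⇒xxxxgngngnTnT⇒xxxxgngngngnT⇒xxxxgngngngng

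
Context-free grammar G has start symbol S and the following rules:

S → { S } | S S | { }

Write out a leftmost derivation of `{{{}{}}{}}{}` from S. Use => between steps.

S=>SS=>{S}S=>{SS}S=>{{S}S}S=>{{SS}S}S=>{{{}S}S}S=>{{{}{}}S}S=>{{{}{}}{}}S=>{{{}{}}{}}{}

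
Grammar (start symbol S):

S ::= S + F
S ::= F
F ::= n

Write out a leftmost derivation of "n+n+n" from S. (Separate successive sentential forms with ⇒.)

S ⇒ S+F   [S ::= S + F]
S+F ⇒ S+F+F   [S ::= S + F]
S+F+F ⇒ F+F+F   [S ::= F]
F+F+F ⇒ n+F+F   [F ::= n]
n+F+F ⇒ n+n+F   [F ::= n]
n+n+F ⇒ n+n+n   [F ::= n]

S ⇒ S+F ⇒ S+F+F ⇒ F+F+F ⇒ n+F+F ⇒ n+n+F ⇒ n+n+n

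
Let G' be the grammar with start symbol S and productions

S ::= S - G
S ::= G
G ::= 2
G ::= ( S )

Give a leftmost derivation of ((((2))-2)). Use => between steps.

S => G => (S) => (G) => ((S)) => ((S-G)) => ((G-G)) => (((S)-G)) => (((G)-G)) => ((((S))-G)) => ((((G))-G)) => ((((2))-G)) => ((((2))-2))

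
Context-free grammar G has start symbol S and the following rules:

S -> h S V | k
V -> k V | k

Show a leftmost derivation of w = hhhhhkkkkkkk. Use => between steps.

S => hSV   [S -> h S V]
hSV => hhSVV   [S -> h S V]
hhSVV => hhhSVVV   [S -> h S V]
hhhSVVV => hhhhSVVVV   [S -> h S V]
hhhhSVVVV => hhhhhSVVVVV   [S -> h S V]
hhhhhSVVVVV => hhhhhkVVVVV   [S -> k]
hhhhhkVVVVV => hhhhhkkVVVV   [V -> k]
hhhhhkkVVVV => hhhhhkkkVVV   [V -> k]
hhhhhkkkVVV => hhhhhkkkkVV   [V -> k]
hhhhhkkkkVV => hhhhhkkkkkV   [V -> k]
hhhhhkkkkkV => hhhhhkkkkkkV   [V -> k V]
hhhhhkkkkkkV => hhhhhkkkkkkk   [V -> k]

S => hSV => hhSVV => hhhSVVV => hhhhSVVVV => hhhhhSVVVVV => hhhhhkVVVVV => hhhhhkkVVVV => hhhhhkkkVVV => hhhhhkkkkVV => hhhhhkkkkkV => hhhhhkkkkkkV => hhhhhkkkkkkk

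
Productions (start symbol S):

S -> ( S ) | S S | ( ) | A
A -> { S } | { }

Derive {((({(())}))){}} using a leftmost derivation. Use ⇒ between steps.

S ⇒ A ⇒ {S} ⇒ {SS} ⇒ {(S)S} ⇒ {((S))S} ⇒ {(((S)))S} ⇒ {(((A)))S} ⇒ {((({S})))S} ⇒ {((({(S)})))S} ⇒ {((({(())})))S} ⇒ {((({(())})))A} ⇒ {((({(())}))){}}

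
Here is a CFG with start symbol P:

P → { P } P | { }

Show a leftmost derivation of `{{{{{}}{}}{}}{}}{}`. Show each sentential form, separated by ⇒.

P ⇒ {P}P   [P → { P } P]
{P}P ⇒ {{P}P}P   [P → { P } P]
{{P}P}P ⇒ {{{P}P}P}P   [P → { P } P]
{{{P}P}P}P ⇒ {{{{P}P}P}P}P   [P → { P } P]
{{{{P}P}P}P}P ⇒ {{{{{}}P}P}P}P   [P → { }]
{{{{{}}P}P}P}P ⇒ {{{{{}}{}}P}P}P   [P → { }]
{{{{{}}{}}P}P}P ⇒ {{{{{}}{}}{}}P}P   [P → { }]
{{{{{}}{}}{}}P}P ⇒ {{{{{}}{}}{}}{}}P   [P → { }]
{{{{{}}{}}{}}{}}P ⇒ {{{{{}}{}}{}}{}}{}   [P → { }]

P ⇒ {P}P ⇒ {{P}P}P ⇒ {{{P}P}P}P ⇒ {{{{P}P}P}P}P ⇒ {{{{{}}P}P}P}P ⇒ {{{{{}}{}}P}P}P ⇒ {{{{{}}{}}{}}P}P ⇒ {{{{{}}{}}{}}{}}P ⇒ {{{{{}}{}}{}}{}}{}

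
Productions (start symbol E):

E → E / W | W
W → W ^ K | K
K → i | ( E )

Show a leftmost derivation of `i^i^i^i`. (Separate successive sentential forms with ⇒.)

E ⇒ W ⇒ W^K ⇒ W^K^K ⇒ W^K^K^K ⇒ K^K^K^K ⇒ i^K^K^K ⇒ i^i^K^K ⇒ i^i^i^K ⇒ i^i^i^i

E ⇒ W   [E → W]
W ⇒ W^K   [W → W ^ K]
W^K ⇒ W^K^K   [W → W ^ K]
W^K^K ⇒ W^K^K^K   [W → W ^ K]
W^K^K^K ⇒ K^K^K^K   [W → K]
K^K^K^K ⇒ i^K^K^K   [K → i]
i^K^K^K ⇒ i^i^K^K   [K → i]
i^i^K^K ⇒ i^i^i^K   [K → i]
i^i^i^K ⇒ i^i^i^i   [K → i]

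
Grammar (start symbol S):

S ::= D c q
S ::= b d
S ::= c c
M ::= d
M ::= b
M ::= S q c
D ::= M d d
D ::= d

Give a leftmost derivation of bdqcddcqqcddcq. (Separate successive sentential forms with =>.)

S => Dcq   [S ::= D c q]
Dcq => Mddcq   [D ::= M d d]
Mddcq => Sqcddcq   [M ::= S q c]
Sqcddcq => Dcqqcddcq   [S ::= D c q]
Dcqqcddcq => Mddcqqcddcq   [D ::= M d d]
Mddcqqcddcq => Sqcddcqqcddcq   [M ::= S q c]
Sqcddcqqcddcq => bdqcddcqqcddcq   [S ::= b d]

S => Dcq => Mddcq => Sqcddcq => Dcqqcddcq => Mddcqqcddcq => Sqcddcqqcddcq => bdqcddcqqcddcq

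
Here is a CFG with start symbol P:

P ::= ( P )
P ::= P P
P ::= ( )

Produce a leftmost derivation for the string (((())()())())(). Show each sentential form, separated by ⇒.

P ⇒ PP   [P ::= P P]
PP ⇒ (P)P   [P ::= ( P )]
(P)P ⇒ (PP)P   [P ::= P P]
(PP)P ⇒ ((P)P)P   [P ::= ( P )]
((P)P)P ⇒ ((PP)P)P   [P ::= P P]
((PP)P)P ⇒ ((PPP)P)P   [P ::= P P]
((PPP)P)P ⇒ (((P)PP)P)P   [P ::= ( P )]
(((P)PP)P)P ⇒ (((())PP)P)P   [P ::= ( )]
(((())PP)P)P ⇒ (((())()P)P)P   [P ::= ( )]
(((())()P)P)P ⇒ (((())()())P)P   [P ::= ( )]
(((())()())P)P ⇒ (((())()())())P   [P ::= ( )]
(((())()())())P ⇒ (((())()())())()   [P ::= ( )]

P ⇒ PP ⇒ (P)P ⇒ (PP)P ⇒ ((P)P)P ⇒ ((PP)P)P ⇒ ((PPP)P)P ⇒ (((P)PP)P)P ⇒ (((())PP)P)P ⇒ (((())()P)P)P ⇒ (((())()())P)P ⇒ (((())()())())P ⇒ (((())()())())()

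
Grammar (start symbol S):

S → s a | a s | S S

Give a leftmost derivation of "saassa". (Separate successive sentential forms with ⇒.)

S ⇒ SS   [S → S S]
SS ⇒ saS   [S → s a]
saS ⇒ saSS   [S → S S]
saSS ⇒ saasS   [S → a s]
saasS ⇒ saassa   [S → s a]

S ⇒ SS ⇒ saS ⇒ saSS ⇒ saasS ⇒ saassa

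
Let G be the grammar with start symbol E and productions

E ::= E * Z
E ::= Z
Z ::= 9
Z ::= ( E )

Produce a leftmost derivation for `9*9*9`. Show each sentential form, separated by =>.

E => E*Z => E*Z*Z => Z*Z*Z => 9*Z*Z => 9*9*Z => 9*9*9

E => E*Z   [E ::= E * Z]
E*Z => E*Z*Z   [E ::= E * Z]
E*Z*Z => Z*Z*Z   [E ::= Z]
Z*Z*Z => 9*Z*Z   [Z ::= 9]
9*Z*Z => 9*9*Z   [Z ::= 9]
9*9*Z => 9*9*9   [Z ::= 9]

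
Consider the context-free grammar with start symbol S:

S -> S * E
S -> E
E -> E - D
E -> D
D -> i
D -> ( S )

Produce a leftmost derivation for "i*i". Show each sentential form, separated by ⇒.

S ⇒ S*E ⇒ E*E ⇒ D*E ⇒ i*E ⇒ i*D ⇒ i*i

S ⇒ S*E   [S -> S * E]
S*E ⇒ E*E   [S -> E]
E*E ⇒ D*E   [E -> D]
D*E ⇒ i*E   [D -> i]
i*E ⇒ i*D   [E -> D]
i*D ⇒ i*i   [D -> i]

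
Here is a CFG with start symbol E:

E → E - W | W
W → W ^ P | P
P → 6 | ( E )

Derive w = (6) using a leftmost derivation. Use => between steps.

E=>W=>P=>(E)=>(W)=>(P)=>(6)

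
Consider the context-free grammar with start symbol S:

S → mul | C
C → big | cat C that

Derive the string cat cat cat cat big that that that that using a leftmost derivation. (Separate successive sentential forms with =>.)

S => C => cat C that => cat cat C that that => cat cat cat C that that that => cat cat cat cat C that that that that => cat cat cat cat big that that that that

S => C   [S → C]
C => cat C that   [C → cat C that]
cat C that => cat cat C that that   [C → cat C that]
cat cat C that that => cat cat cat C that that that   [C → cat C that]
cat cat cat C that that that => cat cat cat cat C that that that that   [C → cat C that]
cat cat cat cat C that that that that => cat cat cat cat big that that that that   [C → big]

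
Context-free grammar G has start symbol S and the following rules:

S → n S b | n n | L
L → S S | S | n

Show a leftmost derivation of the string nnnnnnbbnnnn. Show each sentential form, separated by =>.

S => L => SS => nnS => nnL => nnSS => nnLS => nnSSS => nnnSbSS => nnnnSbbSS => nnnnnnbbSS => nnnnnnbbnnS => nnnnnnbbnnnn

S => L   [S → L]
L => SS   [L → S S]
SS => nnS   [S → n n]
nnS => nnL   [S → L]
nnL => nnSS   [L → S S]
nnSS => nnLS   [S → L]
nnLS => nnSSS   [L → S S]
nnSSS => nnnSbSS   [S → n S b]
nnnSbSS => nnnnSbbSS   [S → n S b]
nnnnSbbSS => nnnnnnbbSS   [S → n n]
nnnnnnbbSS => nnnnnnbbnnS   [S → n n]
nnnnnnbbnnS => nnnnnnbbnnnn   [S → n n]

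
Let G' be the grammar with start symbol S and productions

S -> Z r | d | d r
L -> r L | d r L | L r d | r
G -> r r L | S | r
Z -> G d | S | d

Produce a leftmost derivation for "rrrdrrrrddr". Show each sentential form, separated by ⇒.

S ⇒ Zr ⇒ Gdr ⇒ rrLdr ⇒ rrrLdr ⇒ rrrLrddr ⇒ rrrdrLrddr ⇒ rrrdrrLrddr ⇒ rrrdrrrrddr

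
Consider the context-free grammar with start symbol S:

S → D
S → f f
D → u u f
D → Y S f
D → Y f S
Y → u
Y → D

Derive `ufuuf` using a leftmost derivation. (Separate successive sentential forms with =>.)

S => D => YfS => ufS => ufD => ufuuf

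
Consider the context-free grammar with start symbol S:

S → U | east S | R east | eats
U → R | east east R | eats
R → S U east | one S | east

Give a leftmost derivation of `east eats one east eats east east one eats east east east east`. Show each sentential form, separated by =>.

S => R east => S U east east => east S U east east => east U U east east => east eats U east east => east eats R east east => east eats one S east east => east eats one east S east east => east eats one east R east east east => east eats one east S U east east east east => east eats one east eats U east east east east => east eats one east eats east east R east east east east => east eats one east eats east east one S east east east east => east eats one east eats east east one eats east east east east

S => R east   [S → R east]
R east => S U east east   [R → S U east]
S U east east => east S U east east   [S → east S]
east S U east east => east U U east east   [S → U]
east U U east east => east eats U east east   [U → eats]
east eats U east east => east eats R east east   [U → R]
east eats R east east => east eats one S east east   [R → one S]
east eats one S east east => east eats one east S east east   [S → east S]
east eats one east S east east => east eats one east R east east east   [S → R east]
east eats one east R east east east => east eats one east S U east east east east   [R → S U east]
east eats one east S U east east east east => east eats one east eats U east east east east   [S → eats]
east eats one east eats U east east east east => east eats one east eats east east R east east east east   [U → east east R]
east eats one east eats east east R east east east east => east eats one east eats east east one S east east east east   [R → one S]
east eats one east eats east east one S east east east east => east eats one east eats east east one eats east east east east   [S → eats]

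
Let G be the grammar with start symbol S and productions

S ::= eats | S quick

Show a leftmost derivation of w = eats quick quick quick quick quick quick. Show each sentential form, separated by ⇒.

S ⇒ S quick ⇒ S quick quick ⇒ S quick quick quick ⇒ S quick quick quick quick ⇒ S quick quick quick quick quick ⇒ S quick quick quick quick quick quick ⇒ eats quick quick quick quick quick quick

S ⇒ S quick   [S ::= S quick]
S quick ⇒ S quick quick   [S ::= S quick]
S quick quick ⇒ S quick quick quick   [S ::= S quick]
S quick quick quick ⇒ S quick quick quick quick   [S ::= S quick]
S quick quick quick quick ⇒ S quick quick quick quick quick   [S ::= S quick]
S quick quick quick quick quick ⇒ S quick quick quick quick quick quick   [S ::= S quick]
S quick quick quick quick quick quick ⇒ eats quick quick quick quick quick quick   [S ::= eats]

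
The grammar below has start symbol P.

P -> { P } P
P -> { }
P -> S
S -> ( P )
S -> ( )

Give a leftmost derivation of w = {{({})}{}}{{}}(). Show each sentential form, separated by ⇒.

P ⇒ {P}P ⇒ {{P}P}P ⇒ {{S}P}P ⇒ {{(P)}P}P ⇒ {{({})}P}P ⇒ {{({})}{}}P ⇒ {{({})}{}}{P}P ⇒ {{({})}{}}{{}}P ⇒ {{({})}{}}{{}}S ⇒ {{({})}{}}{{}}()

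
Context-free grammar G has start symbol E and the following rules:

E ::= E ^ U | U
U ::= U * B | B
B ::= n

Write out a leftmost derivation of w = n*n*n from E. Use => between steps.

E=>U=>U*B=>U*B*B=>B*B*B=>n*B*B=>n*n*B=>n*n*n

E => U   [E ::= U]
U => U*B   [U ::= U * B]
U*B => U*B*B   [U ::= U * B]
U*B*B => B*B*B   [U ::= B]
B*B*B => n*B*B   [B ::= n]
n*B*B => n*n*B   [B ::= n]
n*n*B => n*n*n   [B ::= n]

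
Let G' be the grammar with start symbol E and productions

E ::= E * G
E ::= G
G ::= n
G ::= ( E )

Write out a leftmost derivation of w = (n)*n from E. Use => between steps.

E => E*G   [E ::= E * G]
E*G => G*G   [E ::= G]
G*G => (E)*G   [G ::= ( E )]
(E)*G => (G)*G   [E ::= G]
(G)*G => (n)*G   [G ::= n]
(n)*G => (n)*n   [G ::= n]

E => E*G => G*G => (E)*G => (G)*G => (n)*G => (n)*n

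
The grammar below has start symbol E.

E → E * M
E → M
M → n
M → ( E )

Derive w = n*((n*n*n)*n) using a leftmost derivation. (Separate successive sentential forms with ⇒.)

E ⇒ E*M ⇒ M*M ⇒ n*M ⇒ n*(E) ⇒ n*(E*M) ⇒ n*(M*M) ⇒ n*((E)*M) ⇒ n*((E*M)*M) ⇒ n*((E*M*M)*M) ⇒ n*((M*M*M)*M) ⇒ n*((n*M*M)*M) ⇒ n*((n*n*M)*M) ⇒ n*((n*n*n)*M) ⇒ n*((n*n*n)*n)

E ⇒ E*M   [E → E * M]
E*M ⇒ M*M   [E → M]
M*M ⇒ n*M   [M → n]
n*M ⇒ n*(E)   [M → ( E )]
n*(E) ⇒ n*(E*M)   [E → E * M]
n*(E*M) ⇒ n*(M*M)   [E → M]
n*(M*M) ⇒ n*((E)*M)   [M → ( E )]
n*((E)*M) ⇒ n*((E*M)*M)   [E → E * M]
n*((E*M)*M) ⇒ n*((E*M*M)*M)   [E → E * M]
n*((E*M*M)*M) ⇒ n*((M*M*M)*M)   [E → M]
n*((M*M*M)*M) ⇒ n*((n*M*M)*M)   [M → n]
n*((n*M*M)*M) ⇒ n*((n*n*M)*M)   [M → n]
n*((n*n*M)*M) ⇒ n*((n*n*n)*M)   [M → n]
n*((n*n*n)*M) ⇒ n*((n*n*n)*n)   [M → n]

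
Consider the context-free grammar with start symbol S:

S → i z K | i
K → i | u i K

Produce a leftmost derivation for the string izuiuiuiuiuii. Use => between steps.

S => izK   [S → i z K]
izK => izuiK   [K → u i K]
izuiK => izuiuiK   [K → u i K]
izuiuiK => izuiuiuiK   [K → u i K]
izuiuiuiK => izuiuiuiuiK   [K → u i K]
izuiuiuiuiK => izuiuiuiuiuiK   [K → u i K]
izuiuiuiuiuiK => izuiuiuiuiuii   [K → i]

S=>izK=>izuiK=>izuiuiK=>izuiuiuiK=>izuiuiuiuiK=>izuiuiuiuiuiK=>izuiuiuiuiuii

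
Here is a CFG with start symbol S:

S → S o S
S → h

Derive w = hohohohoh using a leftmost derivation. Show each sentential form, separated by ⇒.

S ⇒ SoS ⇒ SoSoS ⇒ SoSoSoS ⇒ SoSoSoSoS ⇒ hoSoSoSoS ⇒ hohoSoSoS ⇒ hohohoSoS ⇒ hohohohoS ⇒ hohohohoh

S ⇒ SoS   [S → S o S]
SoS ⇒ SoSoS   [S → S o S]
SoSoS ⇒ SoSoSoS   [S → S o S]
SoSoSoS ⇒ SoSoSoSoS   [S → S o S]
SoSoSoSoS ⇒ hoSoSoSoS   [S → h]
hoSoSoSoS ⇒ hohoSoSoS   [S → h]
hohoSoSoS ⇒ hohohoSoS   [S → h]
hohohoSoS ⇒ hohohohoS   [S → h]
hohohohoS ⇒ hohohohoh   [S → h]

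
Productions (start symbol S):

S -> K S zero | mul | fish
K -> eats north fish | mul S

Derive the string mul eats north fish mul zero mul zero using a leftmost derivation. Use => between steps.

S => K S zero => mul S S zero => mul K S zero S zero => mul eats north fish S zero S zero => mul eats north fish mul zero S zero => mul eats north fish mul zero mul zero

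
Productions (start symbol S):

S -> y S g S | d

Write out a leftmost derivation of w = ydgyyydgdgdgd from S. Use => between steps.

S => ySgS   [S -> y S g S]
ySgS => ydgS   [S -> d]
ydgS => ydgySgS   [S -> y S g S]
ydgySgS => ydgyySgSgS   [S -> y S g S]
ydgyySgSgS => ydgyyySgSgSgS   [S -> y S g S]
ydgyyySgSgSgS => ydgyyydgSgSgS   [S -> d]
ydgyyydgSgSgS => ydgyyydgdgSgS   [S -> d]
ydgyyydgdgSgS => ydgyyydgdgdgS   [S -> d]
ydgyyydgdgdgS => ydgyyydgdgdgd   [S -> d]

S => ySgS => ydgS => ydgySgS => ydgyySgSgS => ydgyyySgSgSgS => ydgyyydgSgSgS => ydgyyydgdgSgS => ydgyyydgdgdgS => ydgyyydgdgdgd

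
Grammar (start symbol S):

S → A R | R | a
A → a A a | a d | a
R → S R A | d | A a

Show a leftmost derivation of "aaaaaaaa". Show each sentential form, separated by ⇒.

S ⇒ R   [S → R]
R ⇒ Aa   [R → A a]
Aa ⇒ aAaa   [A → a A a]
aAaa ⇒ aaAaaa   [A → a A a]
aaAaaa ⇒ aaaAaaaa   [A → a A a]
aaaAaaaa ⇒ aaaaaaaa   [A → a]

S⇒R⇒Aa⇒aAaa⇒aaAaaa⇒aaaAaaaa⇒aaaaaaaa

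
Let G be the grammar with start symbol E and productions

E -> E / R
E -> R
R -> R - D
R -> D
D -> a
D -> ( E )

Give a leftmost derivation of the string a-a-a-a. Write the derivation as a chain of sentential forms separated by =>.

E=>R=>R-D=>R-D-D=>R-D-D-D=>D-D-D-D=>a-D-D-D=>a-a-D-D=>a-a-a-D=>a-a-a-a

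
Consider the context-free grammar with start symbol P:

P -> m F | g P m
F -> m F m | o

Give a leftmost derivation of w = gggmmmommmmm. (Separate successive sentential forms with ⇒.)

P⇒gPm⇒ggPmm⇒gggPmmm⇒gggmFmmm⇒gggmmFmmmm⇒gggmmmFmmmmm⇒gggmmmommmmm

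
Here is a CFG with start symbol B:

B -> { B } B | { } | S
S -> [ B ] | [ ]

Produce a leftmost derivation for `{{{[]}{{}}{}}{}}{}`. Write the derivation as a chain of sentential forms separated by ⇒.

B⇒{B}B⇒{{B}B}B⇒{{{B}B}B}B⇒{{{S}B}B}B⇒{{{[]}B}B}B⇒{{{[]}{B}B}B}B⇒{{{[]}{{}}B}B}B⇒{{{[]}{{}}{}}B}B⇒{{{[]}{{}}{}}{}}B⇒{{{[]}{{}}{}}{}}{}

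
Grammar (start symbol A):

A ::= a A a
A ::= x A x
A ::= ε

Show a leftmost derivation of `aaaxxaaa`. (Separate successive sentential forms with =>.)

A=>aAa=>aaAaa=>aaaAaaa=>aaaxAxaaa=>aaaxxaaa

A => aAa   [A ::= a A a]
aAa => aaAaa   [A ::= a A a]
aaAaa => aaaAaaa   [A ::= a A a]
aaaAaaa => aaaxAxaaa   [A ::= x A x]
aaaxAxaaa => aaaxxaaa   [A ::= ε]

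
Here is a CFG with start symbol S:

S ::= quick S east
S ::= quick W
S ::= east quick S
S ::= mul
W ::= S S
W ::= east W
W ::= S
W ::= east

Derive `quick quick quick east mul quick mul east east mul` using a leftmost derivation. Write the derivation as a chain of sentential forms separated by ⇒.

S ⇒ quick W ⇒ quick S S ⇒ quick quick S east S ⇒ quick quick quick W east S ⇒ quick quick quick east W east S ⇒ quick quick quick east S S east S ⇒ quick quick quick east mul S east S ⇒ quick quick quick east mul quick S east east S ⇒ quick quick quick east mul quick mul east east S ⇒ quick quick quick east mul quick mul east east mul

S ⇒ quick W   [S ::= quick W]
quick W ⇒ quick S S   [W ::= S S]
quick S S ⇒ quick quick S east S   [S ::= quick S east]
quick quick S east S ⇒ quick quick quick W east S   [S ::= quick W]
quick quick quick W east S ⇒ quick quick quick east W east S   [W ::= east W]
quick quick quick east W east S ⇒ quick quick quick east S S east S   [W ::= S S]
quick quick quick east S S east S ⇒ quick quick quick east mul S east S   [S ::= mul]
quick quick quick east mul S east S ⇒ quick quick quick east mul quick S east east S   [S ::= quick S east]
quick quick quick east mul quick S east east S ⇒ quick quick quick east mul quick mul east east S   [S ::= mul]
quick quick quick east mul quick mul east east S ⇒ quick quick quick east mul quick mul east east mul   [S ::= mul]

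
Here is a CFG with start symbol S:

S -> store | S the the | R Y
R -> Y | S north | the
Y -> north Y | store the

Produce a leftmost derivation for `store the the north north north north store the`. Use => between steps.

S => R Y   [S -> R Y]
R Y => S north Y   [R -> S north]
S north Y => S the the north Y   [S -> S the the]
S the the north Y => store the the north Y   [S -> store]
store the the north Y => store the the north north Y   [Y -> north Y]
store the the north north Y => store the the north north north Y   [Y -> north Y]
store the the north north north Y => store the the north north north north Y   [Y -> north Y]
store the the north north north north Y => store the the north north north north store the   [Y -> store the]

S => R Y => S north Y => S the the north Y => store the the north Y => store the the north north Y => store the the north north north Y => store the the north north north north Y => store the the north north north north store the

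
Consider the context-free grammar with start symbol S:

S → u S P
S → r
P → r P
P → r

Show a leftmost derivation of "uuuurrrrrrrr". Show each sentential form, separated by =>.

S => uSP => uuSPP => uuuSPPP => uuuuSPPPP => uuuurPPPP => uuuurrPPP => uuuurrrPPP => uuuurrrrPPP => uuuurrrrrPP => uuuurrrrrrPP => uuuurrrrrrrP => uuuurrrrrrrr

S => uSP   [S → u S P]
uSP => uuSPP   [S → u S P]
uuSPP => uuuSPPP   [S → u S P]
uuuSPPP => uuuuSPPPP   [S → u S P]
uuuuSPPPP => uuuurPPPP   [S → r]
uuuurPPPP => uuuurrPPP   [P → r]
uuuurrPPP => uuuurrrPPP   [P → r P]
uuuurrrPPP => uuuurrrrPPP   [P → r P]
uuuurrrrPPP => uuuurrrrrPP   [P → r]
uuuurrrrrPP => uuuurrrrrrPP   [P → r P]
uuuurrrrrrPP => uuuurrrrrrrP   [P → r]
uuuurrrrrrrP => uuuurrrrrrrr   [P → r]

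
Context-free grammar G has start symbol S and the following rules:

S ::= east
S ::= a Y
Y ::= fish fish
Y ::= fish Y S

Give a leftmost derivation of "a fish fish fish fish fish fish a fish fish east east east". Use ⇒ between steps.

S ⇒ a Y   [S ::= a Y]
a Y ⇒ a fish Y S   [Y ::= fish Y S]
a fish Y S ⇒ a fish fish Y S S   [Y ::= fish Y S]
a fish fish Y S S ⇒ a fish fish fish Y S S S   [Y ::= fish Y S]
a fish fish fish Y S S S ⇒ a fish fish fish fish Y S S S S   [Y ::= fish Y S]
a fish fish fish fish Y S S S S ⇒ a fish fish fish fish fish fish S S S S   [Y ::= fish fish]
a fish fish fish fish fish fish S S S S ⇒ a fish fish fish fish fish fish a Y S S S   [S ::= a Y]
a fish fish fish fish fish fish a Y S S S ⇒ a fish fish fish fish fish fish a fish fish S S S   [Y ::= fish fish]
a fish fish fish fish fish fish a fish fish S S S ⇒ a fish fish fish fish fish fish a fish fish east S S   [S ::= east]
a fish fish fish fish fish fish a fish fish east S S ⇒ a fish fish fish fish fish fish a fish fish east east S   [S ::= east]
a fish fish fish fish fish fish a fish fish east east S ⇒ a fish fish fish fish fish fish a fish fish east east east   [S ::= east]

S ⇒ a Y ⇒ a fish Y S ⇒ a fish fish Y S S ⇒ a fish fish fish Y S S S ⇒ a fish fish fish fish Y S S S S ⇒ a fish fish fish fish fish fish S S S S ⇒ a fish fish fish fish fish fish a Y S S S ⇒ a fish fish fish fish fish fish a fish fish S S S ⇒ a fish fish fish fish fish fish a fish fish east S S ⇒ a fish fish fish fish fish fish a fish fish east east S ⇒ a fish fish fish fish fish fish a fish fish east east east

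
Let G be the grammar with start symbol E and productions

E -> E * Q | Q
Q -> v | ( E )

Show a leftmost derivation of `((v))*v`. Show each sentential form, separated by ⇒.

E ⇒ E*Q ⇒ Q*Q ⇒ (E)*Q ⇒ (Q)*Q ⇒ ((E))*Q ⇒ ((Q))*Q ⇒ ((v))*Q ⇒ ((v))*v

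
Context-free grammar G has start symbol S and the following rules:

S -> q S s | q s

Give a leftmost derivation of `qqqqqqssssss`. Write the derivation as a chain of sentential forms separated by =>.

S => qSs   [S -> q S s]
qSs => qqSss   [S -> q S s]
qqSss => qqqSsss   [S -> q S s]
qqqSsss => qqqqSssss   [S -> q S s]
qqqqSssss => qqqqqSsssss   [S -> q S s]
qqqqqSsssss => qqqqqqssssss   [S -> q s]

S => qSs => qqSss => qqqSsss => qqqqSssss => qqqqqSsssss => qqqqqqssssss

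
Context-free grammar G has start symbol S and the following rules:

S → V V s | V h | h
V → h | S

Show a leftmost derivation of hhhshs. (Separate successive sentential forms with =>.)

S => VVs => hVs => hSs => hVhs => hShs => hVVshs => hhVshs => hhhshs

S => VVs   [S → V V s]
VVs => hVs   [V → h]
hVs => hSs   [V → S]
hSs => hVhs   [S → V h]
hVhs => hShs   [V → S]
hShs => hVVshs   [S → V V s]
hVVshs => hhVshs   [V → h]
hhVshs => hhhshs   [V → h]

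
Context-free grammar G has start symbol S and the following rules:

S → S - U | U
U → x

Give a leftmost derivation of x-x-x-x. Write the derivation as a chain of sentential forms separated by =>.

S=>S-U=>S-U-U=>S-U-U-U=>U-U-U-U=>x-U-U-U=>x-x-U-U=>x-x-x-U=>x-x-x-x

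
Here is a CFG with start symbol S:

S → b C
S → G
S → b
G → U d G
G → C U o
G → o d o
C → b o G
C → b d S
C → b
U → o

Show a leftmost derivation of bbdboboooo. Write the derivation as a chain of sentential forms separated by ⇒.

S ⇒ bC ⇒ bbdS ⇒ bbdG ⇒ bbdCUo ⇒ bbdboGUo ⇒ bbdboCUoUo ⇒ bbdbobUoUo ⇒ bbdbobooUo ⇒ bbdboboooo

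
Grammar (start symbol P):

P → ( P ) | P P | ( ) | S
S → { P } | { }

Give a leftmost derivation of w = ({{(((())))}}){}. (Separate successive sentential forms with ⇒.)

P ⇒ PP ⇒ (P)P ⇒ (S)P ⇒ ({P})P ⇒ ({S})P ⇒ ({{P}})P ⇒ ({{(P)}})P ⇒ ({{((P))}})P ⇒ ({{(((P)))}})P ⇒ ({{(((())))}})P ⇒ ({{(((())))}})S ⇒ ({{(((())))}}){}

P ⇒ PP   [P → P P]
PP ⇒ (P)P   [P → ( P )]
(P)P ⇒ (S)P   [P → S]
(S)P ⇒ ({P})P   [S → { P }]
({P})P ⇒ ({S})P   [P → S]
({S})P ⇒ ({{P}})P   [S → { P }]
({{P}})P ⇒ ({{(P)}})P   [P → ( P )]
({{(P)}})P ⇒ ({{((P))}})P   [P → ( P )]
({{((P))}})P ⇒ ({{(((P)))}})P   [P → ( P )]
({{(((P)))}})P ⇒ ({{(((())))}})P   [P → ( )]
({{(((())))}})P ⇒ ({{(((())))}})S   [P → S]
({{(((())))}})S ⇒ ({{(((())))}}){}   [S → { }]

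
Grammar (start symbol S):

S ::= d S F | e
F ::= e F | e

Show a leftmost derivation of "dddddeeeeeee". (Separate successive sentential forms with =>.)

S => dSF   [S ::= d S F]
dSF => ddSFF   [S ::= d S F]
ddSFF => dddSFFF   [S ::= d S F]
dddSFFF => ddddSFFFF   [S ::= d S F]
ddddSFFFF => dddddSFFFFF   [S ::= d S F]
dddddSFFFFF => dddddeFFFFF   [S ::= e]
dddddeFFFFF => dddddeeFFFFF   [F ::= e F]
dddddeeFFFFF => dddddeeeFFFF   [F ::= e]
dddddeeeFFFF => dddddeeeeFFF   [F ::= e]
dddddeeeeFFF => dddddeeeeeFF   [F ::= e]
dddddeeeeeFF => dddddeeeeeeF   [F ::= e]
dddddeeeeeeF => dddddeeeeeee   [F ::= e]

S=>dSF=>ddSFF=>dddSFFF=>ddddSFFFF=>dddddSFFFFF=>dddddeFFFFF=>dddddeeFFFFF=>dddddeeeFFFF=>dddddeeeeFFF=>dddddeeeeeFF=>dddddeeeeeeF=>dddddeeeeeee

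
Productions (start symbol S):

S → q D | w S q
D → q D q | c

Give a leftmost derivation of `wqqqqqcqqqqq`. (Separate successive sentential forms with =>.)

S => wSq   [S → w S q]
wSq => wqDq   [S → q D]
wqDq => wqqDqq   [D → q D q]
wqqDqq => wqqqDqqq   [D → q D q]
wqqqDqqq => wqqqqDqqqq   [D → q D q]
wqqqqDqqqq => wqqqqqDqqqqq   [D → q D q]
wqqqqqDqqqqq => wqqqqqcqqqqq   [D → c]

S => wSq => wqDq => wqqDqq => wqqqDqqq => wqqqqDqqqq => wqqqqqDqqqqq => wqqqqqcqqqqq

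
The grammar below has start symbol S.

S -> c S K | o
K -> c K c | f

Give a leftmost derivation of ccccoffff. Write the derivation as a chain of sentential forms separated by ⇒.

S ⇒ cSK ⇒ ccSKK ⇒ cccSKKK ⇒ ccccSKKKK ⇒ ccccoKKKK ⇒ ccccofKKK ⇒ ccccoffKK ⇒ ccccofffK ⇒ ccccoffff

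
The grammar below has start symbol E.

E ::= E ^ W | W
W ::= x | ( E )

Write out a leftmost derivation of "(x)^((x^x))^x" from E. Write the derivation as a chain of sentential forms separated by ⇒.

E ⇒ E^W ⇒ E^W^W ⇒ W^W^W ⇒ (E)^W^W ⇒ (W)^W^W ⇒ (x)^W^W ⇒ (x)^(E)^W ⇒ (x)^(W)^W ⇒ (x)^((E))^W ⇒ (x)^((E^W))^W ⇒ (x)^((W^W))^W ⇒ (x)^((x^W))^W ⇒ (x)^((x^x))^W ⇒ (x)^((x^x))^x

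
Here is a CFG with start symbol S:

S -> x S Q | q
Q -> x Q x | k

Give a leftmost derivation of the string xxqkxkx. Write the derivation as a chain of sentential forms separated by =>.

S => xSQ   [S -> x S Q]
xSQ => xxSQQ   [S -> x S Q]
xxSQQ => xxqQQ   [S -> q]
xxqQQ => xxqkQ   [Q -> k]
xxqkQ => xxqkxQx   [Q -> x Q x]
xxqkxQx => xxqkxkx   [Q -> k]

S => xSQ => xxSQQ => xxqQQ => xxqkQ => xxqkxQx => xxqkxkx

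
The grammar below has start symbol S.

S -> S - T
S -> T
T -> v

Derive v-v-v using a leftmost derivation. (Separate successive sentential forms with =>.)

S => S-T => S-T-T => T-T-T => v-T-T => v-v-T => v-v-v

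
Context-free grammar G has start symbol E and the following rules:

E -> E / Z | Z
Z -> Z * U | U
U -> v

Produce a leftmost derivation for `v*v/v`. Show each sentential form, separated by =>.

E => E/Z   [E -> E / Z]
E/Z => Z/Z   [E -> Z]
Z/Z => Z*U/Z   [Z -> Z * U]
Z*U/Z => U*U/Z   [Z -> U]
U*U/Z => v*U/Z   [U -> v]
v*U/Z => v*v/Z   [U -> v]
v*v/Z => v*v/U   [Z -> U]
v*v/U => v*v/v   [U -> v]

E=>E/Z=>Z/Z=>Z*U/Z=>U*U/Z=>v*U/Z=>v*v/Z=>v*v/U=>v*v/v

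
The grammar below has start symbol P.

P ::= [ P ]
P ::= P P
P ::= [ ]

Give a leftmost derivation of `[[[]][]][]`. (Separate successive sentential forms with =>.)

P => PP => [P]P => [PP]P => [[P]P]P => [[[]]P]P => [[[]][]]P => [[[]][]][]

P => PP   [P ::= P P]
PP => [P]P   [P ::= [ P ]]
[P]P => [PP]P   [P ::= P P]
[PP]P => [[P]P]P   [P ::= [ P ]]
[[P]P]P => [[[]]P]P   [P ::= [ ]]
[[[]]P]P => [[[]][]]P   [P ::= [ ]]
[[[]][]]P => [[[]][]][]   [P ::= [ ]]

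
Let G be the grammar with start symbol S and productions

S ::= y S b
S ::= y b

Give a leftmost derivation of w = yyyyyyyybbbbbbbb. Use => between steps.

S => ySb => yySbb => yyySbbb => yyyySbbbb => yyyyySbbbbb => yyyyyySbbbbbb => yyyyyyySbbbbbbb => yyyyyyyybbbbbbbb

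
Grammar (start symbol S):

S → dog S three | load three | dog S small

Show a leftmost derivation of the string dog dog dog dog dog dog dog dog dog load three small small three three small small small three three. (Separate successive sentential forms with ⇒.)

S ⇒ dog S three ⇒ dog dog S three three ⇒ dog dog dog S small three three ⇒ dog dog dog dog S small small three three ⇒ dog dog dog dog dog S small small small three three ⇒ dog dog dog dog dog dog S three small small small three three ⇒ dog dog dog dog dog dog dog S three three small small small three three ⇒ dog dog dog dog dog dog dog dog S small three three small small small three three ⇒ dog dog dog dog dog dog dog dog dog S small small three three small small small three three ⇒ dog dog dog dog dog dog dog dog dog load three small small three three small small small three three

S ⇒ dog S three   [S → dog S three]
dog S three ⇒ dog dog S three three   [S → dog S three]
dog dog S three three ⇒ dog dog dog S small three three   [S → dog S small]
dog dog dog S small three three ⇒ dog dog dog dog S small small three three   [S → dog S small]
dog dog dog dog S small small three three ⇒ dog dog dog dog dog S small small small three three   [S → dog S small]
dog dog dog dog dog S small small small three three ⇒ dog dog dog dog dog dog S three small small small three three   [S → dog S three]
dog dog dog dog dog dog S three small small small three three ⇒ dog dog dog dog dog dog dog S three three small small small three three   [S → dog S three]
dog dog dog dog dog dog dog S three three small small small three three ⇒ dog dog dog dog dog dog dog dog S small three three small small small three three   [S → dog S small]
dog dog dog dog dog dog dog dog S small three three small small small three three ⇒ dog dog dog dog dog dog dog dog dog S small small three three small small small three three   [S → dog S small]
dog dog dog dog dog dog dog dog dog S small small three three small small small three three ⇒ dog dog dog dog dog dog dog dog dog load three small small three three small small small three three   [S → load three]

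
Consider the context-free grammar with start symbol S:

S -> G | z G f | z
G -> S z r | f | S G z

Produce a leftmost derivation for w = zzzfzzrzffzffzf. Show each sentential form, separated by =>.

S => zGf   [S -> z G f]
zGf => zSGzf   [G -> S G z]
zSGzf => zzGfGzf   [S -> z G f]
zzGfGzf => zzSGzfGzf   [G -> S G z]
zzSGzfGzf => zzzGfGzfGzf   [S -> z G f]
zzzGfGzfGzf => zzzSGzfGzfGzf   [G -> S G z]
zzzSGzfGzfGzf => zzzGGzfGzfGzf   [S -> G]
zzzGGzfGzfGzf => zzzfGzfGzfGzf   [G -> f]
zzzfGzfGzfGzf => zzzfSzrzfGzfGzf   [G -> S z r]
zzzfSzrzfGzfGzf => zzzfzzrzfGzfGzf   [S -> z]
zzzfzzrzfGzfGzf => zzzfzzrzffzfGzf   [G -> f]
zzzfzzrzffzfGzf => zzzfzzrzffzffzf   [G -> f]

S => zGf => zSGzf => zzGfGzf => zzSGzfGzf => zzzGfGzfGzf => zzzSGzfGzfGzf => zzzGGzfGzfGzf => zzzfGzfGzfGzf => zzzfSzrzfGzfGzf => zzzfzzrzfGzfGzf => zzzfzzrzffzfGzf => zzzfzzrzffzffzf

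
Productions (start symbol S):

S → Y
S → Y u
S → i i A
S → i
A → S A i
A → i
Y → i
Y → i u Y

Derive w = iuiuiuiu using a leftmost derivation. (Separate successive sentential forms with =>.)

S => Yu   [S → Y u]
Yu => iuYu   [Y → i u Y]
iuYu => iuiuYu   [Y → i u Y]
iuiuYu => iuiuiuYu   [Y → i u Y]
iuiuiuYu => iuiuiuiu   [Y → i]

S => Yu => iuYu => iuiuYu => iuiuiuYu => iuiuiuiu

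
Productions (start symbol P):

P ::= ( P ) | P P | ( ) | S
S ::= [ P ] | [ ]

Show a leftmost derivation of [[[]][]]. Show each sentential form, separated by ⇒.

P⇒S⇒[P]⇒[PP]⇒[SP]⇒[[P]P]⇒[[S]P]⇒[[[]]P]⇒[[[]]S]⇒[[[]][]]

P ⇒ S   [P ::= S]
S ⇒ [P]   [S ::= [ P ]]
[P] ⇒ [PP]   [P ::= P P]
[PP] ⇒ [SP]   [P ::= S]
[SP] ⇒ [[P]P]   [S ::= [ P ]]
[[P]P] ⇒ [[S]P]   [P ::= S]
[[S]P] ⇒ [[[]]P]   [S ::= [ ]]
[[[]]P] ⇒ [[[]]S]   [P ::= S]
[[[]]S] ⇒ [[[]][]]   [S ::= [ ]]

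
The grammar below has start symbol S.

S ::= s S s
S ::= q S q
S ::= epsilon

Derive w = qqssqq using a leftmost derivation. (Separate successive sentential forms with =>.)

S => qSq   [S ::= q S q]
qSq => qqSqq   [S ::= q S q]
qqSqq => qqsSsqq   [S ::= s S s]
qqsSsqq => qqssqq   [S ::= epsilon]

S => qSq => qqSqq => qqsSsqq => qqssqq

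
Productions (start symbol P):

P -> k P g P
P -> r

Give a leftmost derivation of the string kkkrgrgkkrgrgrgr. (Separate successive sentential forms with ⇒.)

P ⇒ kPgP ⇒ kkPgPgP ⇒ kkkPgPgPgP ⇒ kkkrgPgPgP ⇒ kkkrgrgPgP ⇒ kkkrgrgkPgPgP ⇒ kkkrgrgkkPgPgPgP ⇒ kkkrgrgkkrgPgPgP ⇒ kkkrgrgkkrgrgPgP ⇒ kkkrgrgkkrgrgrgP ⇒ kkkrgrgkkrgrgrgr

P ⇒ kPgP   [P -> k P g P]
kPgP ⇒ kkPgPgP   [P -> k P g P]
kkPgPgP ⇒ kkkPgPgPgP   [P -> k P g P]
kkkPgPgPgP ⇒ kkkrgPgPgP   [P -> r]
kkkrgPgPgP ⇒ kkkrgrgPgP   [P -> r]
kkkrgrgPgP ⇒ kkkrgrgkPgPgP   [P -> k P g P]
kkkrgrgkPgPgP ⇒ kkkrgrgkkPgPgPgP   [P -> k P g P]
kkkrgrgkkPgPgPgP ⇒ kkkrgrgkkrgPgPgP   [P -> r]
kkkrgrgkkrgPgPgP ⇒ kkkrgrgkkrgrgPgP   [P -> r]
kkkrgrgkkrgrgPgP ⇒ kkkrgrgkkrgrgrgP   [P -> r]
kkkrgrgkkrgrgrgP ⇒ kkkrgrgkkrgrgrgr   [P -> r]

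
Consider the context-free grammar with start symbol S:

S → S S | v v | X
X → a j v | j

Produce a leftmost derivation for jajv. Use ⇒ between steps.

S ⇒ SS ⇒ XS ⇒ jS ⇒ jX ⇒ jajv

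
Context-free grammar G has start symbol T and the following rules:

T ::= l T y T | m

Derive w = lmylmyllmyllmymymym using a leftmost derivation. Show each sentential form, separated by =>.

T => lTyT   [T ::= l T y T]
lTyT => lmyT   [T ::= m]
lmyT => lmylTyT   [T ::= l T y T]
lmylTyT => lmylmyT   [T ::= m]
lmylmyT => lmylmylTyT   [T ::= l T y T]
lmylmylTyT => lmylmyllTyTyT   [T ::= l T y T]
lmylmyllTyTyT => lmylmyllmyTyT   [T ::= m]
lmylmyllmyTyT => lmylmyllmylTyTyT   [T ::= l T y T]
lmylmyllmylTyTyT => lmylmyllmyllTyTyTyT   [T ::= l T y T]
lmylmyllmyllTyTyTyT => lmylmyllmyllmyTyTyT   [T ::= m]
lmylmyllmyllmyTyTyT => lmylmyllmyllmymyTyT   [T ::= m]
lmylmyllmyllmymyTyT => lmylmyllmyllmymymyT   [T ::= m]
lmylmyllmyllmymymyT => lmylmyllmyllmymymym   [T ::= m]

T => lTyT => lmyT => lmylTyT => lmylmyT => lmylmylTyT => lmylmyllTyTyT => lmylmyllmyTyT => lmylmyllmylTyTyT => lmylmyllmyllTyTyTyT => lmylmyllmyllmyTyTyT => lmylmyllmyllmymyTyT => lmylmyllmyllmymymyT => lmylmyllmyllmymymym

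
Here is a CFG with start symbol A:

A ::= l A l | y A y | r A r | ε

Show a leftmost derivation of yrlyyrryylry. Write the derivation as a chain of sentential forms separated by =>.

A => yAy => yrAry => yrlAlry => yrlyAylry => yrlyyAyylry => yrlyyrAryylry => yrlyyrryylry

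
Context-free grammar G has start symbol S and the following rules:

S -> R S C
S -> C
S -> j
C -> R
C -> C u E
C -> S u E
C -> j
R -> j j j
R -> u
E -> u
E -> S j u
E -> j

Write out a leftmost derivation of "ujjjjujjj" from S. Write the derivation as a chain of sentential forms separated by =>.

S => RSC   [S -> R S C]
RSC => uSC   [R -> u]
uSC => uRSCC   [S -> R S C]
uRSCC => ujjjSCC   [R -> j j j]
ujjjSCC => ujjjCCC   [S -> C]
ujjjCCC => ujjjSuECC   [C -> S u E]
ujjjSuECC => ujjjjuECC   [S -> j]
ujjjjuECC => ujjjjujCC   [E -> j]
ujjjjujCC => ujjjjujjC   [C -> j]
ujjjjujjC => ujjjjujjj   [C -> j]

S => RSC => uSC => uRSCC => ujjjSCC => ujjjCCC => ujjjSuECC => ujjjjuECC => ujjjjujCC => ujjjjujjC => ujjjjujjj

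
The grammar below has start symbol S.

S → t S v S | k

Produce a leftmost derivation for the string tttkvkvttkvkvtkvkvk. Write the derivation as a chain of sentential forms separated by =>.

S => tSvS => ttSvSvS => tttSvSvSvS => tttkvSvSvS => tttkvkvSvS => tttkvkvtSvSvS => tttkvkvttSvSvSvS => tttkvkvttkvSvSvS => tttkvkvttkvkvSvS => tttkvkvttkvkvtSvSvS => tttkvkvttkvkvtkvSvS => tttkvkvttkvkvtkvkvS => tttkvkvttkvkvtkvkvk

S => tSvS   [S → t S v S]
tSvS => ttSvSvS   [S → t S v S]
ttSvSvS => tttSvSvSvS   [S → t S v S]
tttSvSvSvS => tttkvSvSvS   [S → k]
tttkvSvSvS => tttkvkvSvS   [S → k]
tttkvkvSvS => tttkvkvtSvSvS   [S → t S v S]
tttkvkvtSvSvS => tttkvkvttSvSvSvS   [S → t S v S]
tttkvkvttSvSvSvS => tttkvkvttkvSvSvS   [S → k]
tttkvkvttkvSvSvS => tttkvkvttkvkvSvS   [S → k]
tttkvkvttkvkvSvS => tttkvkvttkvkvtSvSvS   [S → t S v S]
tttkvkvttkvkvtSvSvS => tttkvkvttkvkvtkvSvS   [S → k]
tttkvkvttkvkvtkvSvS => tttkvkvttkvkvtkvkvS   [S → k]
tttkvkvttkvkvtkvkvS => tttkvkvttkvkvtkvkvk   [S → k]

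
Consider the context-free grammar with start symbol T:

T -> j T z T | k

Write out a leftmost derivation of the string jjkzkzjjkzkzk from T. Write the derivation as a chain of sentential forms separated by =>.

T=>jTzT=>jjTzTzT=>jjkzTzT=>jjkzkzT=>jjkzkzjTzT=>jjkzkzjjTzTzT=>jjkzkzjjkzTzT=>jjkzkzjjkzkzT=>jjkzkzjjkzkzk

T => jTzT   [T -> j T z T]
jTzT => jjTzTzT   [T -> j T z T]
jjTzTzT => jjkzTzT   [T -> k]
jjkzTzT => jjkzkzT   [T -> k]
jjkzkzT => jjkzkzjTzT   [T -> j T z T]
jjkzkzjTzT => jjkzkzjjTzTzT   [T -> j T z T]
jjkzkzjjTzTzT => jjkzkzjjkzTzT   [T -> k]
jjkzkzjjkzTzT => jjkzkzjjkzkzT   [T -> k]
jjkzkzjjkzkzT => jjkzkzjjkzkzk   [T -> k]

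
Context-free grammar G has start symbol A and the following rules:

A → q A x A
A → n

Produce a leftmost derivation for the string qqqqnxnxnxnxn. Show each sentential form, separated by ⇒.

A ⇒ qAxA   [A → q A x A]
qAxA ⇒ qqAxAxA   [A → q A x A]
qqAxAxA ⇒ qqqAxAxAxA   [A → q A x A]
qqqAxAxAxA ⇒ qqqqAxAxAxAxA   [A → q A x A]
qqqqAxAxAxAxA ⇒ qqqqnxAxAxAxA   [A → n]
qqqqnxAxAxAxA ⇒ qqqqnxnxAxAxA   [A → n]
qqqqnxnxAxAxA ⇒ qqqqnxnxnxAxA   [A → n]
qqqqnxnxnxAxA ⇒ qqqqnxnxnxnxA   [A → n]
qqqqnxnxnxnxA ⇒ qqqqnxnxnxnxn   [A → n]

A ⇒ qAxA ⇒ qqAxAxA ⇒ qqqAxAxAxA ⇒ qqqqAxAxAxAxA ⇒ qqqqnxAxAxAxA ⇒ qqqqnxnxAxAxA ⇒ qqqqnxnxnxAxA ⇒ qqqqnxnxnxnxA ⇒ qqqqnxnxnxnxn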